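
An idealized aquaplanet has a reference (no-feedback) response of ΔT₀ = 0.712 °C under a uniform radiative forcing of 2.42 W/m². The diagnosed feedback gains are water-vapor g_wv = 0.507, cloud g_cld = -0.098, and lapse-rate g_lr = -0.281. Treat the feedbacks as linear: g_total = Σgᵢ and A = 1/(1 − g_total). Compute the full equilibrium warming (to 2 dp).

0.82 °C

Total gain g = 0.507 − 0.098 − 0.281 = 0.128.
Amplification A = 1/(1 − 0.128) = 1.147.
ΔT = 0.712 × 1.147 = 0.82 °C.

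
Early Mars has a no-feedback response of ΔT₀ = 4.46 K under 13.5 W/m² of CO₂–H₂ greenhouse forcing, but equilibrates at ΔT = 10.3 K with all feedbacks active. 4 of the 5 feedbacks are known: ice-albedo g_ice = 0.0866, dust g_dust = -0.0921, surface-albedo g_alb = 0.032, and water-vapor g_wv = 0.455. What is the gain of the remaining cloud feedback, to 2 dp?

Amplification A = ΔT/ΔT₀ = 10.3/4.46 = 2.309.
Total gain g = 1 − 1/A = 1 − 1/2.309 = 0.5669.
Known gains sum to 0.0866 − 0.0921 + 0.032 + 0.455 = 0.4815.
g_cld = 0.5669 − 0.4815 = 0.09.

0.09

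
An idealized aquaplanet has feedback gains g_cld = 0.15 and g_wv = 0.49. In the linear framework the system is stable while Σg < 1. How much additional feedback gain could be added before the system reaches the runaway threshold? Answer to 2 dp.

Current total gain = 0.15 + 0.49 = 0.64.
Margin to runaway = 1 − 0.64 = 0.36.

0.36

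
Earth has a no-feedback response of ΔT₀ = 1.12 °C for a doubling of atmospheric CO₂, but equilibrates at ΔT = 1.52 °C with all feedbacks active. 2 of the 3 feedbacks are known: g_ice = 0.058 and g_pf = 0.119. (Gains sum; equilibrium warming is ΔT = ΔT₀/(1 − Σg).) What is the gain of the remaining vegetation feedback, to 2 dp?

0.09

Amplification A = ΔT/ΔT₀ = 1.52/1.12 = 1.357.
Total gain g = 1 − 1/A = 1 − 1/1.357 = 0.2631.
Known gains sum to 0.058 + 0.119 = 0.177.
g_veg = 0.2631 − 0.177 = 0.09.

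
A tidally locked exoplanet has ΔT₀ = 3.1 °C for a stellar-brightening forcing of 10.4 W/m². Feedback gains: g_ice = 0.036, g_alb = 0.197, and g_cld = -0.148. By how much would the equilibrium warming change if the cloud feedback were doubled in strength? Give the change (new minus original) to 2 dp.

Original: g = 0.085, ΔT = 3.1/(1−0.085) = 3.3880 °C.
With doubled cloud: g' = -0.063, ΔT' = 3.1/(1+0.063) = 2.9163 °C.
Change = 2.9163 − 3.3880 = -0.47 °C.

-0.47 °C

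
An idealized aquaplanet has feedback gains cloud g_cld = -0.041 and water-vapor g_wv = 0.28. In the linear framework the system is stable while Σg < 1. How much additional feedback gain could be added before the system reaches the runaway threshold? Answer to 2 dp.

0.76

Current total gain = -0.041 + 0.28 = 0.239.
Margin to runaway = 1 − 0.239 = 0.76.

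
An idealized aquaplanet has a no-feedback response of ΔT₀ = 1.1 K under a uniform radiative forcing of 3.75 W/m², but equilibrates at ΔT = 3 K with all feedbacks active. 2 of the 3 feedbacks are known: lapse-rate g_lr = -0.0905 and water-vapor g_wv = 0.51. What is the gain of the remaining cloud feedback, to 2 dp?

Amplification A = ΔT/ΔT₀ = 3/1.1 = 2.727.
Total gain g = 1 − 1/A = 1 − 1/2.727 = 0.6333.
Known gains sum to -0.0905 + 0.51 = 0.4195.
g_cld = 0.6333 − 0.4195 = 0.21.

0.21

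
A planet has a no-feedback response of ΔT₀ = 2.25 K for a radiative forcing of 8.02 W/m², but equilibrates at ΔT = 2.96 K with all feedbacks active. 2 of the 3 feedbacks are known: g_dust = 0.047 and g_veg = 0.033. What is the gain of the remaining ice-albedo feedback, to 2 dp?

Amplification A = ΔT/ΔT₀ = 2.96/2.25 = 1.316.
Total gain g = 1 − 1/A = 1 − 1/1.316 = 0.2401.
Known gains sum to 0.047 + 0.033 = 0.08.
g_ice = 0.2401 − 0.08 = 0.16.

0.16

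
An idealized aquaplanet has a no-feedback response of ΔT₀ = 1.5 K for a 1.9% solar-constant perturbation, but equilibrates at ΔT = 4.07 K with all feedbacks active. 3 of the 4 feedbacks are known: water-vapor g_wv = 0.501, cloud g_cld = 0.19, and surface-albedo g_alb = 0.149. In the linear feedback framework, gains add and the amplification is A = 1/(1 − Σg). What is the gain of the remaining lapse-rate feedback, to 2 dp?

-0.21

Amplification A = ΔT/ΔT₀ = 4.07/1.5 = 2.713.
Total gain g = 1 − 1/A = 1 − 1/2.713 = 0.6314.
Known gains sum to 0.501 + 0.19 + 0.149 = 0.84.
g_lr = 0.6314 − 0.84 = -0.21.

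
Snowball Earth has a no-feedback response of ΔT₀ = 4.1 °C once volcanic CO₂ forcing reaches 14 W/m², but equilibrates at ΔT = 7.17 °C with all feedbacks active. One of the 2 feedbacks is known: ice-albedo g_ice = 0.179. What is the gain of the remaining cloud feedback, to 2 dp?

Amplification A = ΔT/ΔT₀ = 7.17/4.1 = 1.749.
Total gain g = 1 − 1/A = 1 − 1/1.749 = 0.4282.
The known gain is 0.179.
g_cld = 0.4282 − 0.179 = 0.25.

0.25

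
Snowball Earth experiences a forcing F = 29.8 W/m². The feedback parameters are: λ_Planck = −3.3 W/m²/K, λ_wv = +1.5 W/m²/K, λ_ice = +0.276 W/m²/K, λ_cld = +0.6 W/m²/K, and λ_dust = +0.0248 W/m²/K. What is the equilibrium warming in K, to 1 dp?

Net feedback parameter λ = (−3.3) + (+1.5) + (+0.276) + (+0.6) + (+0.0248) = -0.8992 W/m²/K.
ΔT = −F/λ = −29.8/(-0.8992) = 33.1 K.

33.1 K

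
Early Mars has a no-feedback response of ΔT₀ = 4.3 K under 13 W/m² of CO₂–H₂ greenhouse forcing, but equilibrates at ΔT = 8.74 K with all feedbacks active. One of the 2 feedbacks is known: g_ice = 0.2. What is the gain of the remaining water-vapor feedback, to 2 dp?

Amplification A = ΔT/ΔT₀ = 8.74/4.3 = 2.033.
Total gain g = 1 − 1/A = 1 − 1/2.033 = 0.5081.
The known gain is 0.2.
g_wv = 0.5081 − 0.2 = 0.31.

0.31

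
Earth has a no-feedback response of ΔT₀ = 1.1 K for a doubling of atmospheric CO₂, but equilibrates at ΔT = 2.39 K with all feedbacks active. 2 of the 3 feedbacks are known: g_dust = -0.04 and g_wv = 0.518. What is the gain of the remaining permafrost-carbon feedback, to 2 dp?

0.06

Amplification A = ΔT/ΔT₀ = 2.39/1.1 = 2.173.
Total gain g = 1 − 1/A = 1 − 1/2.173 = 0.5398.
Known gains sum to -0.04 + 0.518 = 0.478.
g_pf = 0.5398 − 0.478 = 0.06.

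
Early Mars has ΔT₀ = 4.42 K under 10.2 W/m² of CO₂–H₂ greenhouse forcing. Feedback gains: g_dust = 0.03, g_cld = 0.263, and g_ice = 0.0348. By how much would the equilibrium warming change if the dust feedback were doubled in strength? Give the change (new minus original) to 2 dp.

Original: g = 0.3278, ΔT = 4.42/(1−0.3278) = 6.5754 K.
With doubled dust: g' = 0.3578, ΔT' = 4.42/(1−0.3578) = 6.8826 K.
Change = 6.8826 − 6.5754 = 0.31 K.

0.31 K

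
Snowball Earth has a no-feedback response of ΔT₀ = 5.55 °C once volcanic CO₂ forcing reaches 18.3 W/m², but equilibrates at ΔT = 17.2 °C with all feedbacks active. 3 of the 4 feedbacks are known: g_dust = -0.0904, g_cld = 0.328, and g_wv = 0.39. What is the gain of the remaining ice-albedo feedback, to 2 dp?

0.05

Amplification A = ΔT/ΔT₀ = 17.2/5.55 = 3.099.
Total gain g = 1 − 1/A = 1 − 1/3.099 = 0.6773.
Known gains sum to -0.0904 + 0.328 + 0.39 = 0.6276.
g_ice = 0.6773 − 0.6276 = 0.05.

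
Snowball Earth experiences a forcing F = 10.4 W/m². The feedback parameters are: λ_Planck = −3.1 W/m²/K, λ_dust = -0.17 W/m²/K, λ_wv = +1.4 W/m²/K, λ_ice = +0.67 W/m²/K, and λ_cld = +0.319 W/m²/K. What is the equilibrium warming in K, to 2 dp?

Net feedback parameter λ = (−3.1) + (-0.17) + (+1.4) + (+0.67) + (+0.319) = -0.881 W/m²/K.
ΔT = −F/λ = −10.4/(-0.881) = 11.80 K.

11.80 K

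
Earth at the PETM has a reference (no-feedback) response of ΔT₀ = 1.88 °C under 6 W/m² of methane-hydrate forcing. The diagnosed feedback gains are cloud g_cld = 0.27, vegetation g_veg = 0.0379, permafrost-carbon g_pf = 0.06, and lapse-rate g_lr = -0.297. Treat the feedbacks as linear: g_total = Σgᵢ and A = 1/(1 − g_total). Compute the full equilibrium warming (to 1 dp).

Total gain g = 0.27 + 0.0379 + 0.06 − 0.297 = 0.0709.
Amplification A = 1/(1 − 0.0709) = 1.076.
ΔT = 1.88 × 1.076 = 2.0 °C.

2.0 °C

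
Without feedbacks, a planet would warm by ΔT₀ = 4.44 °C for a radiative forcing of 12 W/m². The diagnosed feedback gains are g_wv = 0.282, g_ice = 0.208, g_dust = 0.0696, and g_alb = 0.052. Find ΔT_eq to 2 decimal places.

Total gain g = 0.282 + 0.208 + 0.0696 + 0.052 = 0.6116.
Amplification A = 1/(1 − 0.6116) = 2.575.
ΔT = 4.44 × 2.575 = 11.43 °C.

11.43 °C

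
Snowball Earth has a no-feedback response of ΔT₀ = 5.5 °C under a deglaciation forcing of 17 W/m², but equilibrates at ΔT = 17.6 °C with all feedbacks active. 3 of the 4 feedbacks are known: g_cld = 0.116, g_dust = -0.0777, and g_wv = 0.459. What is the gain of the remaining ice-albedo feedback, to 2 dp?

0.19

Amplification A = ΔT/ΔT₀ = 17.6/5.5 = 3.2.
Total gain g = 1 − 1/A = 1 − 1/3.2 = 0.6875.
Known gains sum to 0.116 − 0.0777 + 0.459 = 0.4973.
g_ice = 0.6875 − 0.4973 = 0.19.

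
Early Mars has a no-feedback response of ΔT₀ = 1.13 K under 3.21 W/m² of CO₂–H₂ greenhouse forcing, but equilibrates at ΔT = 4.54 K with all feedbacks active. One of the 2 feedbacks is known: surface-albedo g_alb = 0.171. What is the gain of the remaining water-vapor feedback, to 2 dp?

Amplification A = ΔT/ΔT₀ = 4.54/1.13 = 4.018.
Total gain g = 1 − 1/A = 1 − 1/4.018 = 0.7511.
The known gain is 0.171.
g_wv = 0.7511 − 0.171 = 0.58.

0.58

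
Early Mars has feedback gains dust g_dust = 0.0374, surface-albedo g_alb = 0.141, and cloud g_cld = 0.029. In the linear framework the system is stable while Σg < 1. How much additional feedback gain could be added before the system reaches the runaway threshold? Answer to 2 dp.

0.79

Current total gain = 0.0374 + 0.141 + 0.029 = 0.2074.
Margin to runaway = 1 − 0.2074 = 0.79.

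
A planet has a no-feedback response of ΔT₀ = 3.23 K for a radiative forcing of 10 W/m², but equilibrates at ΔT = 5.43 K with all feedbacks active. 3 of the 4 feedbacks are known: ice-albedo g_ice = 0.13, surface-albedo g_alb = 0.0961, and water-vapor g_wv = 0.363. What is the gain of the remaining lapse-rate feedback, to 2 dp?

Amplification A = ΔT/ΔT₀ = 5.43/3.23 = 1.681.
Total gain g = 1 − 1/A = 1 − 1/1.681 = 0.4051.
Known gains sum to 0.13 + 0.0961 + 0.363 = 0.5891.
g_lr = 0.4051 − 0.5891 = -0.18.

-0.18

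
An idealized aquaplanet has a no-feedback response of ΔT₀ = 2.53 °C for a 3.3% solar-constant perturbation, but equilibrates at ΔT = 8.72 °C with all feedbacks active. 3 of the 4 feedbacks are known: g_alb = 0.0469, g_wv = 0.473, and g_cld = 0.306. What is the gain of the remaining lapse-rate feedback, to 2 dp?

-0.12

Amplification A = ΔT/ΔT₀ = 8.72/2.53 = 3.447.
Total gain g = 1 − 1/A = 1 − 1/3.447 = 0.7099.
Known gains sum to 0.0469 + 0.473 + 0.306 = 0.8259.
g_lr = 0.7099 − 0.8259 = -0.12.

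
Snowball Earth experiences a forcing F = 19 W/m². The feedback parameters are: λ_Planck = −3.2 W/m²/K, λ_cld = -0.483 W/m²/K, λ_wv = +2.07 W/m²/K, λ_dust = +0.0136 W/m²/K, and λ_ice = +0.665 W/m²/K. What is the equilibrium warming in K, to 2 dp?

Net feedback parameter λ = (−3.2) + (-0.483) + (+2.07) + (+0.0136) + (+0.665) = -0.9344 W/m²/K.
ΔT = −F/λ = −19/(-0.9344) = 20.33 K.

20.33 K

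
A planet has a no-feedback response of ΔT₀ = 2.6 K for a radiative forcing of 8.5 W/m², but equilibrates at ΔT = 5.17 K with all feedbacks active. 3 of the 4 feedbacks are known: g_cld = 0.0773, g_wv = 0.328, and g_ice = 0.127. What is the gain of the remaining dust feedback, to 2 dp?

-0.04

Amplification A = ΔT/ΔT₀ = 5.17/2.6 = 1.988.
Total gain g = 1 − 1/A = 1 − 1/1.988 = 0.497.
Known gains sum to 0.0773 + 0.328 + 0.127 = 0.5323.
g_dust = 0.497 − 0.5323 = -0.04.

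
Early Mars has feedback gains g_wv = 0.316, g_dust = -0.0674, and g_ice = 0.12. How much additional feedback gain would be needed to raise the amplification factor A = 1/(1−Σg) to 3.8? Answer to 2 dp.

0.37

Current total gain = 0.3686.
Target gain for A = 3.8: g* = 1 − 1/3.8 = 0.7368.
Additional gain needed = 0.7368 − 0.3686 = 0.37.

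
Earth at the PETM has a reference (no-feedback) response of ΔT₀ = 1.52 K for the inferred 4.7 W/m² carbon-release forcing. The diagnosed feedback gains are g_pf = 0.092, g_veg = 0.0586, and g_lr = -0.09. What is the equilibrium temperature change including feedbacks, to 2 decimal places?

Total gain g = 0.092 + 0.0586 − 0.09 = 0.0606.
Amplification A = 1/(1 − 0.0606) = 1.065.
ΔT = 1.52 × 1.065 = 1.62 K.

1.62 K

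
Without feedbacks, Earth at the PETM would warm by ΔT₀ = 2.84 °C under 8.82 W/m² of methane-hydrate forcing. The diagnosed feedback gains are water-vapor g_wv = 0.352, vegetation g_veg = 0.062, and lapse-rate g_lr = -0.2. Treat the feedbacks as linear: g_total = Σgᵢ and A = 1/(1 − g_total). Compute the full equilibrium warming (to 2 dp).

Total gain g = 0.352 + 0.062 − 0.2 = 0.214.
Amplification A = 1/(1 − 0.214) = 1.272.
ΔT = 2.84 × 1.272 = 3.61 °C.

3.61 °C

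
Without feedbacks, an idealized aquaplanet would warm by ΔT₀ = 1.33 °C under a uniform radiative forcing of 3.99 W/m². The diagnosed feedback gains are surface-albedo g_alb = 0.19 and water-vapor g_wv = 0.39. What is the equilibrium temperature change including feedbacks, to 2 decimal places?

Total gain g = 0.19 + 0.39 = 0.58.
Amplification A = 1/(1 − 0.58) = 2.381.
ΔT = 1.33 × 2.381 = 3.17 °C.

3.17 °C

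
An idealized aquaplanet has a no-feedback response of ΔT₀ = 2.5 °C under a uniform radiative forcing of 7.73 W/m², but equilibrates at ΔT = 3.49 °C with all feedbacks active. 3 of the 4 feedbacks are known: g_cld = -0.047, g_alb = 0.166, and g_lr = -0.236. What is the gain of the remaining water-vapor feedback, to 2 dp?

Amplification A = ΔT/ΔT₀ = 3.49/2.5 = 1.396.
Total gain g = 1 − 1/A = 1 − 1/1.396 = 0.2837.
Known gains sum to -0.047 + 0.166 − 0.236 = -0.117.
g_wv = 0.2837 + 0.117 = 0.40.

0.40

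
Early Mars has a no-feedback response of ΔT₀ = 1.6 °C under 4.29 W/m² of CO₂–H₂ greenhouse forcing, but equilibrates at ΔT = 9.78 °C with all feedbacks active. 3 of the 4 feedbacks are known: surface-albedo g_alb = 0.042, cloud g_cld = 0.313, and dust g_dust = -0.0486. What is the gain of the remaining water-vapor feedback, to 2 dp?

0.53

Amplification A = ΔT/ΔT₀ = 9.78/1.6 = 6.112.
Total gain g = 1 − 1/A = 1 − 1/6.112 = 0.8364.
Known gains sum to 0.042 + 0.313 − 0.0486 = 0.3064.
g_wv = 0.8364 − 0.3064 = 0.53.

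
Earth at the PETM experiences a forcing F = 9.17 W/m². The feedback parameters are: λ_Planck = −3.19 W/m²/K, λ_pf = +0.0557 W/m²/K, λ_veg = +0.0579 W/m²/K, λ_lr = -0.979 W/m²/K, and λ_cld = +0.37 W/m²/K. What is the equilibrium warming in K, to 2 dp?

2.49 K

Net feedback parameter λ = (−3.19) + (+0.0557) + (+0.0579) + (-0.979) + (+0.37) = -3.6854 W/m²/K.
ΔT = −F/λ = −9.17/(-3.6854) = 2.49 K.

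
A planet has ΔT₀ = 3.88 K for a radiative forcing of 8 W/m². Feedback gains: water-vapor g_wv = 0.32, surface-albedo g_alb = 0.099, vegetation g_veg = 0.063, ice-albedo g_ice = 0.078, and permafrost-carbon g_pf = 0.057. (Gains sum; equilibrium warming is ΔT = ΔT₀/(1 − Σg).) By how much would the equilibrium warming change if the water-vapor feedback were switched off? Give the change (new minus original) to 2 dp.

Original: g = 0.617, ΔT = 3.88/(1−0.617) = 10.1305 K.
Without water-vapor: g' = 0.297, ΔT' = 3.88/(1−0.297) = 5.5192 K.
Change = 5.5192 − 10.1305 = -4.61 K.

-4.61 K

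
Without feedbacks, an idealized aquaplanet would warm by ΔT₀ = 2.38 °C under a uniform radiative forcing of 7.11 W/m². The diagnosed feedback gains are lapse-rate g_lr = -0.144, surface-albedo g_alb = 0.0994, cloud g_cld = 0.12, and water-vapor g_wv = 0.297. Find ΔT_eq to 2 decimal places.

Total gain g = -0.144 + 0.0994 + 0.12 + 0.297 = 0.3724.
Amplification A = 1/(1 − 0.3724) = 1.593.
ΔT = 2.38 × 1.593 = 3.79 °C.

3.79 °C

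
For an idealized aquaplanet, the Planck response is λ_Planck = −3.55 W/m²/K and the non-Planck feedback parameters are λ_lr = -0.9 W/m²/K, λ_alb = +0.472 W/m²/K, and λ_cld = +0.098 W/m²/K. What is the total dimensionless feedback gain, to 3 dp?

-0.093

Convert to gains: g_lr = -0.9/3.55 = -0.2535; g_alb = 0.472/3.55 = 0.133; g_cld = 0.098/3.55 = 0.02761.
Total gain g = -0.09289.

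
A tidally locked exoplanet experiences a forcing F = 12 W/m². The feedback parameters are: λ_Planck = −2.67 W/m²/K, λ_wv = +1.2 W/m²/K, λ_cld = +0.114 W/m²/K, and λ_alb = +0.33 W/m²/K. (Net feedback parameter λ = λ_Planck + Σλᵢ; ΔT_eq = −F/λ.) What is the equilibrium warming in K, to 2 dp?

Net feedback parameter λ = (−2.67) + (+1.2) + (+0.114) + (+0.33) = -1.026 W/m²/K.
ΔT = −F/λ = −12/(-1.026) = 11.70 K.

11.70 K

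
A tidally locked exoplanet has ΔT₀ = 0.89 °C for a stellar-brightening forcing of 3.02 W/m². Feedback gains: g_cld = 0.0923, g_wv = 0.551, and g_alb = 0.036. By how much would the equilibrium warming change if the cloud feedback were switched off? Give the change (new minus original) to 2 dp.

Original: g = 0.6793, ΔT = 0.89/(1−0.6793) = 2.7752 °C.
Without cloud: g' = 0.587, ΔT' = 0.89/(1−0.587) = 2.1550 °C.
Change = 2.1550 − 2.7752 = -0.62 °C.

-0.62 °C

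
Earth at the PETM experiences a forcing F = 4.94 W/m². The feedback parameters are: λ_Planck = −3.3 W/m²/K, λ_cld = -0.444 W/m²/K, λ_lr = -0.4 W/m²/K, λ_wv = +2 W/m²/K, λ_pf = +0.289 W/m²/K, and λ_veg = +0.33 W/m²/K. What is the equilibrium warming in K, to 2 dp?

Net feedback parameter λ = (−3.3) + (-0.444) + (-0.4) + (+2) + (+0.289) + (+0.33) = -1.525 W/m²/K.
ΔT = −F/λ = −4.94/(-1.525) = 3.24 K.

3.24 K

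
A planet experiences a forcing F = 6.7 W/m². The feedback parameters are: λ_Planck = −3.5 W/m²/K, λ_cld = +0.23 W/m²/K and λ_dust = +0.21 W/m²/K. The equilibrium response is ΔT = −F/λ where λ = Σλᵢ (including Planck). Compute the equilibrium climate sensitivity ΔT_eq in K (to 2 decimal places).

2.19 K

Net feedback parameter λ = (−3.5) + (+0.23) + (+0.21) = -3.06 W/m²/K.
ΔT = −F/λ = −6.7/(-3.06) = 2.19 K.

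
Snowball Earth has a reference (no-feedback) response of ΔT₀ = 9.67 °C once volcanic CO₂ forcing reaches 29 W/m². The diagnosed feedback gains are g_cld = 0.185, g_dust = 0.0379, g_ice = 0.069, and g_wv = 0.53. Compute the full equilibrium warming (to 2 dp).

Total gain g = 0.185 + 0.0379 + 0.069 + 0.53 = 0.8219.
Amplification A = 1/(1 − 0.8219) = 5.615.
ΔT = 9.67 × 5.615 = 54.30 °C.

54.30 °C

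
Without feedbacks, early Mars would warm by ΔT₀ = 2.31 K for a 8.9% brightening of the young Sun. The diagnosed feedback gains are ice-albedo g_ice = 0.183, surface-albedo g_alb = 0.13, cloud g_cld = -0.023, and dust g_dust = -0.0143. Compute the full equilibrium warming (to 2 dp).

3.19 K

Total gain g = 0.183 + 0.13 − 0.023 − 0.0143 = 0.2757.
Amplification A = 1/(1 − 0.2757) = 1.381.
ΔT = 2.31 × 1.381 = 3.19 K.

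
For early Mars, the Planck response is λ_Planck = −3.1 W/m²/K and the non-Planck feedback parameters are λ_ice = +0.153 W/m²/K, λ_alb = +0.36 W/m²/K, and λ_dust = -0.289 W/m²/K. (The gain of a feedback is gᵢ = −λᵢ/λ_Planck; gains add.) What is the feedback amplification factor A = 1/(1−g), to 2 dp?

1.08

Convert to gains: g_ice = 0.153/3.1 = 0.04935; g_alb = 0.36/3.1 = 0.1161; g_dust = -0.289/3.1 = -0.09323.
Total gain g = 0.07222.
A = 1/(1 − 0.07222) = 1.08.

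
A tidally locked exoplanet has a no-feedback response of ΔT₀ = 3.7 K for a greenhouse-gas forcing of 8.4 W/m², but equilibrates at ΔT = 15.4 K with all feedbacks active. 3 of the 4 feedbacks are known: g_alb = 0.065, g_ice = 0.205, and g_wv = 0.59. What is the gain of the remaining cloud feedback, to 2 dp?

-0.10

Amplification A = ΔT/ΔT₀ = 15.4/3.7 = 4.162.
Total gain g = 1 − 1/A = 1 − 1/4.162 = 0.7597.
Known gains sum to 0.065 + 0.205 + 0.59 = 0.86.
g_cld = 0.7597 − 0.86 = -0.10.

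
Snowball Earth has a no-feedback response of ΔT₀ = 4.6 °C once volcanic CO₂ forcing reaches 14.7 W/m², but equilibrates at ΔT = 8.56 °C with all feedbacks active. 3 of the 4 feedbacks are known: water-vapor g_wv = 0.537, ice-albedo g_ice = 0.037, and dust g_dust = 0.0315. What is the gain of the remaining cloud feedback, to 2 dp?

Amplification A = ΔT/ΔT₀ = 8.56/4.6 = 1.861.
Total gain g = 1 − 1/A = 1 − 1/1.861 = 0.4627.
Known gains sum to 0.537 + 0.037 + 0.0315 = 0.6055.
g_cld = 0.4627 − 0.6055 = -0.14.

-0.14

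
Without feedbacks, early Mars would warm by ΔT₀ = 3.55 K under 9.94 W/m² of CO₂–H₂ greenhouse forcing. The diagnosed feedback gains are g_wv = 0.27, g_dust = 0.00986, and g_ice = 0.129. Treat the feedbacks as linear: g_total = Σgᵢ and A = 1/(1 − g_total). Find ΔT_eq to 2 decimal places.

6.01 K

Total gain g = 0.27 + 0.00986 + 0.129 = 0.40886.
Amplification A = 1/(1 − 0.40886) = 1.692.
ΔT = 3.55 × 1.692 = 6.01 K.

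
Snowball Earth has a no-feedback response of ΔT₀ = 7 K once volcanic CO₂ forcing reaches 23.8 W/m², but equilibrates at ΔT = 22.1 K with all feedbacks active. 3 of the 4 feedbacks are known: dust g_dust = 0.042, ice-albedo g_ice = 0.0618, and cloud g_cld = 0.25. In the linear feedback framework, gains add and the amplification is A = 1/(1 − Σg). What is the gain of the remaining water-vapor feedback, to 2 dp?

0.33

Amplification A = ΔT/ΔT₀ = 22.1/7 = 3.157.
Total gain g = 1 − 1/A = 1 − 1/3.157 = 0.6832.
Known gains sum to 0.042 + 0.0618 + 0.25 = 0.3538.
g_wv = 0.6832 − 0.3538 = 0.33.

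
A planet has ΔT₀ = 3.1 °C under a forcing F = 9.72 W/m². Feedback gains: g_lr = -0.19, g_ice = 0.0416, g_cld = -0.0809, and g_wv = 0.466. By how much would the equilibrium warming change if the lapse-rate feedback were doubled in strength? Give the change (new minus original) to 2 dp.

Original: g = 0.2367, ΔT = 3.1/(1−0.2367) = 4.0613 °C.
With doubled lapse-rate: g' = 0.0467, ΔT' = 3.1/(1−0.0467) = 3.2519 °C.
Change = 3.2519 − 4.0613 = -0.81 °C.

-0.81 °C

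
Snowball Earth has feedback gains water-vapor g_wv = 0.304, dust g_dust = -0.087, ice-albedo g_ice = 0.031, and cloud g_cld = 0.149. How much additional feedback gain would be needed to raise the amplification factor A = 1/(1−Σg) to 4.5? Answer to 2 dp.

Current total gain = 0.397.
Target gain for A = 4.5: g* = 1 − 1/4.5 = 0.7778.
Additional gain needed = 0.7778 − 0.397 = 0.38.

0.38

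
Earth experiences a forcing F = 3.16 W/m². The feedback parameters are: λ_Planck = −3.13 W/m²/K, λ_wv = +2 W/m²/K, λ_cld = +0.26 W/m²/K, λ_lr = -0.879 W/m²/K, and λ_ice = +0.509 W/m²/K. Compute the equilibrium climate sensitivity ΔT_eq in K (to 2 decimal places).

Net feedback parameter λ = (−3.13) + (+2) + (+0.26) + (-0.879) + (+0.509) = -1.24 W/m²/K.
ΔT = −F/λ = −3.16/(-1.24) = 2.55 K.

2.55 K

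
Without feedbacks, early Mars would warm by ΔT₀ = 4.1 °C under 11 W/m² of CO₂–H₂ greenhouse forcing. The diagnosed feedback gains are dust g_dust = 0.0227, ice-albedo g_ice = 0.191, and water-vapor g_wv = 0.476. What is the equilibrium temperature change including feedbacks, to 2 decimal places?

13.21 °C

Total gain g = 0.0227 + 0.191 + 0.476 = 0.6897.
Amplification A = 1/(1 − 0.6897) = 3.223.
ΔT = 4.1 × 3.223 = 13.21 °C.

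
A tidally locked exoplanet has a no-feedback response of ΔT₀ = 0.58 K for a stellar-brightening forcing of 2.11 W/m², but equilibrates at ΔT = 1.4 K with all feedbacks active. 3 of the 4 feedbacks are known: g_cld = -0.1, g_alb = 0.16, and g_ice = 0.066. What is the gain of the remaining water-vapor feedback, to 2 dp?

0.46

Amplification A = ΔT/ΔT₀ = 1.4/0.58 = 2.414.
Total gain g = 1 − 1/A = 1 − 1/2.414 = 0.5857.
Known gains sum to -0.1 + 0.16 + 0.066 = 0.126.
g_wv = 0.5857 − 0.126 = 0.46.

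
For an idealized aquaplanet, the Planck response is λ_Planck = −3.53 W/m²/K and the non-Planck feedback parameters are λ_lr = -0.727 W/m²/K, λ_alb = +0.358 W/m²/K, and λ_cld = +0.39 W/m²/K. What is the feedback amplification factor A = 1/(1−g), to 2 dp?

Convert to gains: g_lr = -0.727/3.53 = -0.2059; g_alb = 0.358/3.53 = 0.1014; g_cld = 0.39/3.53 = 0.1105.
Total gain g = 0.006.
A = 1/(1 − 0.006) = 1.01.

1.01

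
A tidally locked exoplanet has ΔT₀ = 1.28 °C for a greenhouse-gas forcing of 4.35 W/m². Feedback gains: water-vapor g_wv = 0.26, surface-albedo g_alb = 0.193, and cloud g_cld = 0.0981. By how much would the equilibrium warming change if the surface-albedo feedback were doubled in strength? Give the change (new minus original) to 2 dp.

Original: g = 0.5511, ΔT = 1.28/(1−0.5511) = 2.8514 °C.
With doubled surface-albedo: g' = 0.7441, ΔT' = 1.28/(1−0.7441) = 5.0020 °C.
Change = 5.0020 − 2.8514 = 2.15 °C.

2.15 °C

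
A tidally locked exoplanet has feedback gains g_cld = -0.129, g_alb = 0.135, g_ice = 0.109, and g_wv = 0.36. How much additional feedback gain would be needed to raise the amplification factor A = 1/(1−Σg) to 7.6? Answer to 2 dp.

0.39

Current total gain = 0.475.
Target gain for A = 7.6: g* = 1 − 1/7.6 = 0.8684.
Additional gain needed = 0.8684 − 0.475 = 0.39.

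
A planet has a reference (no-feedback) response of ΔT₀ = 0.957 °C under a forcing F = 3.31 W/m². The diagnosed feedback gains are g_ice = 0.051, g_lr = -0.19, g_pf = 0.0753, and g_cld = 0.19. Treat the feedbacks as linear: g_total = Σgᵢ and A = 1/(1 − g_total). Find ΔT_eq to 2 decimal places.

1.10 °C

Total gain g = 0.051 − 0.19 + 0.0753 + 0.19 = 0.1263.
Amplification A = 1/(1 − 0.1263) = 1.145.
ΔT = 0.957 × 1.145 = 1.10 °C.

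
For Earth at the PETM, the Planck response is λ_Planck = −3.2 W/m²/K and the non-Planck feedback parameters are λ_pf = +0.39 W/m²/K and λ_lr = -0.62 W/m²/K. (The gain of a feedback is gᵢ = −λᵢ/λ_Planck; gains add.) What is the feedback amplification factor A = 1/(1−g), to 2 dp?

Convert to gains: g_pf = 0.39/3.2 = 0.1219; g_lr = -0.62/3.2 = -0.1937.
Total gain g = -0.0718.
A = 1/(1 + 0.0718) = 0.93.

0.93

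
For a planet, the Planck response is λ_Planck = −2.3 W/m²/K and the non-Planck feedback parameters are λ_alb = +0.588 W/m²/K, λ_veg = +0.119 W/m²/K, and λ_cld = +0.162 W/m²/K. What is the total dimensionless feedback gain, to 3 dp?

0.378

Convert to gains: g_alb = 0.588/2.3 = 0.2557; g_veg = 0.119/2.3 = 0.05174; g_cld = 0.162/2.3 = 0.07043.
Total gain g = 0.37787.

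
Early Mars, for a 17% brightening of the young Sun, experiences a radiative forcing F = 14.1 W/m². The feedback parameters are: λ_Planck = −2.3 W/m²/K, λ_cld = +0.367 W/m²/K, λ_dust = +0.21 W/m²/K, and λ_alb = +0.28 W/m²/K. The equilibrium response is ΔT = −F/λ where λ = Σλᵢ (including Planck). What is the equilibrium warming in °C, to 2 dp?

9.77 °C

Net feedback parameter λ = (−2.3) + (+0.367) + (+0.21) + (+0.28) = -1.443 W/m²/K.
ΔT = −F/λ = −14.1/(-1.443) = 9.77 °C.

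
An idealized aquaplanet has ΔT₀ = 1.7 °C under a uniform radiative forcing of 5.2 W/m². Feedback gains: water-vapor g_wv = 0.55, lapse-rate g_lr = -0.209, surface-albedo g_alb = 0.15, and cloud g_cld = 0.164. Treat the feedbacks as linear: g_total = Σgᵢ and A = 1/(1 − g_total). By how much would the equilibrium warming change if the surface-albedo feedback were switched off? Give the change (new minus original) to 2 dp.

-1.49 °C

Original: g = 0.655, ΔT = 1.7/(1−0.655) = 4.9275 °C.
Without surface-albedo: g' = 0.505, ΔT' = 1.7/(1−0.505) = 3.4343 °C.
Change = 3.4343 − 4.9275 = -1.49 °C.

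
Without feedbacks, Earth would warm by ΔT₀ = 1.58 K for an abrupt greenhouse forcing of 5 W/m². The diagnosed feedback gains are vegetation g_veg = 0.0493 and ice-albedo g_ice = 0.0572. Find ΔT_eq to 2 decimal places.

Total gain g = 0.0493 + 0.0572 = 0.1065.
Amplification A = 1/(1 − 0.1065) = 1.119.
ΔT = 1.58 × 1.119 = 1.77 K.

1.77 K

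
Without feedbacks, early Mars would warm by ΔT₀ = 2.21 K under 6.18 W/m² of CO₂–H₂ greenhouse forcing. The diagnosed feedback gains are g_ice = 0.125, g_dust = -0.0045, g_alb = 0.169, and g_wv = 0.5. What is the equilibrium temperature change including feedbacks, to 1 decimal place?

10.5 K

Total gain g = 0.125 − 0.0045 + 0.169 + 0.5 = 0.7895.
Amplification A = 1/(1 − 0.7895) = 4.751.
ΔT = 2.21 × 4.751 = 10.5 K.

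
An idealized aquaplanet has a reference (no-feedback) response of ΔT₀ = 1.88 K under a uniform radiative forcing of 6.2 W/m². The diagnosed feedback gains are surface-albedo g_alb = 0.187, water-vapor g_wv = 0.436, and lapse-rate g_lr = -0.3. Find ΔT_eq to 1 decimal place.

2.8 K

Total gain g = 0.187 + 0.436 − 0.3 = 0.323.
Amplification A = 1/(1 − 0.323) = 1.477.
ΔT = 1.88 × 1.477 = 2.8 K.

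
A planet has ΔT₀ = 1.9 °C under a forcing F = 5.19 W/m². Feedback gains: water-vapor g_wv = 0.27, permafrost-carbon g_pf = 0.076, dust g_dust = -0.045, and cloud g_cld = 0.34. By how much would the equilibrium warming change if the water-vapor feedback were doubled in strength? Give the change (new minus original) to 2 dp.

Original: g = 0.641, ΔT = 1.9/(1−0.641) = 5.2925 °C.
With doubled water-vapor: g' = 0.911, ΔT' = 1.9/(1−0.911) = 21.3483 °C.
Change = 21.3483 − 5.2925 = 16.06 °C.

16.06 °C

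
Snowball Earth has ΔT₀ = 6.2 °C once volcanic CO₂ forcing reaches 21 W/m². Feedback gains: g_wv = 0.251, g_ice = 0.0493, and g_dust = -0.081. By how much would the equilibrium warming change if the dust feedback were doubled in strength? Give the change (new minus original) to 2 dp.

Original: g = 0.2193, ΔT = 6.2/(1−0.2193) = 7.9416 °C.
With doubled dust: g' = 0.1383, ΔT' = 6.2/(1−0.1383) = 7.1951 °C.
Change = 7.1951 − 7.9416 = -0.75 °C.

-0.75 °C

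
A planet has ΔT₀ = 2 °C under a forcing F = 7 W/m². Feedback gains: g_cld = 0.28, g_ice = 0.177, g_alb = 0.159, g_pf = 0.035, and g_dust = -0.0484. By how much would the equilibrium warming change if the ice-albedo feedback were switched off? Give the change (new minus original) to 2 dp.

Original: g = 0.6026, ΔT = 2/(1−0.6026) = 5.0327 °C.
Without ice-albedo: g' = 0.4256, ΔT' = 2/(1−0.4256) = 3.4819 °C.
Change = 3.4819 − 5.0327 = -1.55 °C.

-1.55 °C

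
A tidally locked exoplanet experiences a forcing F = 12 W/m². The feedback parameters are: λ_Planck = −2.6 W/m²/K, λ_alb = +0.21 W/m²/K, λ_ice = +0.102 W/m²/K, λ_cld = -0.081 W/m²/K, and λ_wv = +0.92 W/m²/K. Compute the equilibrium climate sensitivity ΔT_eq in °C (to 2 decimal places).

Net feedback parameter λ = (−2.6) + (+0.21) + (+0.102) + (-0.081) + (+0.92) = -1.449 W/m²/K.
ΔT = −F/λ = −12/(-1.449) = 8.28 °C.

8.28 °C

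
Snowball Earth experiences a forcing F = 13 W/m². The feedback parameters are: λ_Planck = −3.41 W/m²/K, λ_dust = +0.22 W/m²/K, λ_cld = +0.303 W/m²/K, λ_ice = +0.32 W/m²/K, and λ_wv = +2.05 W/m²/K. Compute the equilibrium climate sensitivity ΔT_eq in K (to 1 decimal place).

25.1 K

Net feedback parameter λ = (−3.41) + (+0.22) + (+0.303) + (+0.32) + (+2.05) = -0.517 W/m²/K.
ΔT = −F/λ = −13/(-0.517) = 25.1 K.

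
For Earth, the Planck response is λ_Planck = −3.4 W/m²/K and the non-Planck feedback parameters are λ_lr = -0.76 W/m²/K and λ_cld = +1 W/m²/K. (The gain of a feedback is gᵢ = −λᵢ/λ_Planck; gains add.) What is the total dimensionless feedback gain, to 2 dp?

0.07

Convert to gains: g_lr = -0.76/3.4 = -0.2235; g_cld = 1/3.4 = 0.2941.
Total gain g = 0.0706.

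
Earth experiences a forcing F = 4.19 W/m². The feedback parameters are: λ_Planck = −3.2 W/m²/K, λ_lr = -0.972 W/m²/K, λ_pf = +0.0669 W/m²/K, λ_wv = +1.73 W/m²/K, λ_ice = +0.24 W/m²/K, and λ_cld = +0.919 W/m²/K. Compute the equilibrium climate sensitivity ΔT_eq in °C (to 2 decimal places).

3.45 °C

Net feedback parameter λ = (−3.2) + (-0.972) + (+0.0669) + (+1.73) + (+0.24) + (+0.919) = -1.2161 W/m²/K.
ΔT = −F/λ = −4.19/(-1.2161) = 3.45 °C.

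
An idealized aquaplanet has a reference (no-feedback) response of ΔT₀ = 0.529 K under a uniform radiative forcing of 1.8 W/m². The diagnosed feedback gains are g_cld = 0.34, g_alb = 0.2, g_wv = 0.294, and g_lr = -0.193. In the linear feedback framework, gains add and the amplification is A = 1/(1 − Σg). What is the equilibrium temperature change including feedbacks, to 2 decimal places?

Total gain g = 0.34 + 0.2 + 0.294 − 0.193 = 0.641.
Amplification A = 1/(1 − 0.641) = 2.786.
ΔT = 0.529 × 2.786 = 1.47 K.

1.47 K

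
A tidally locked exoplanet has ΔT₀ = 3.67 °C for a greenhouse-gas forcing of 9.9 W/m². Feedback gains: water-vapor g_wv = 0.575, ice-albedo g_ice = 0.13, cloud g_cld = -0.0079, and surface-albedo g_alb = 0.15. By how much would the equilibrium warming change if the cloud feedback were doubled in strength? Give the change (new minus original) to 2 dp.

Original: g = 0.8471, ΔT = 3.67/(1−0.8471) = 24.0026 °C.
With doubled cloud: g' = 0.8392, ΔT' = 3.67/(1−0.8392) = 22.8234 °C.
Change = 22.8234 − 24.0026 = -1.18 °C.

-1.18 °C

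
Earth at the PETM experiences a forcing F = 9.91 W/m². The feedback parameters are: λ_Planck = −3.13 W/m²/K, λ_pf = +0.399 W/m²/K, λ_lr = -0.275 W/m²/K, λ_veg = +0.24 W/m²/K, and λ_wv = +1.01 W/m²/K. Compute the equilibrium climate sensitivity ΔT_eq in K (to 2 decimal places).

Net feedback parameter λ = (−3.13) + (+0.399) + (-0.275) + (+0.24) + (+1.01) = -1.756 W/m²/K.
ΔT = −F/λ = −9.91/(-1.756) = 5.64 K.

5.64 K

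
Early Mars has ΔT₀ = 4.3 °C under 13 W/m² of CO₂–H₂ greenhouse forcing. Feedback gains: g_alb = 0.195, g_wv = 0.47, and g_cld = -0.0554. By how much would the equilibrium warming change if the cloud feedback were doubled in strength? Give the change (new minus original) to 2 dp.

Original: g = 0.6096, ΔT = 4.3/(1−0.6096) = 11.0143 °C.
With doubled cloud: g' = 0.5542, ΔT' = 4.3/(1−0.5542) = 9.6456 °C.
Change = 9.6456 − 11.0143 = -1.37 °C.

-1.37 °C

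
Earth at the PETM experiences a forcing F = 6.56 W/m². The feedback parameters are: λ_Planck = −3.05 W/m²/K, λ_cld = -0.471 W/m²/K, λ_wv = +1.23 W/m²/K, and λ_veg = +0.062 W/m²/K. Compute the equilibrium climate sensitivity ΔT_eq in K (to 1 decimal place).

Net feedback parameter λ = (−3.05) + (-0.471) + (+1.23) + (+0.062) = -2.229 W/m²/K.
ΔT = −F/λ = −6.56/(-2.229) = 2.9 K.

2.9 K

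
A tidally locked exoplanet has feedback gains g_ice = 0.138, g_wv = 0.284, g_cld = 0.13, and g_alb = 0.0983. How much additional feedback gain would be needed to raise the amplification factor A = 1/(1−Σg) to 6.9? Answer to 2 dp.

0.20

Current total gain = 0.6503.
Target gain for A = 6.9: g* = 1 − 1/6.9 = 0.8551.
Additional gain needed = 0.8551 − 0.6503 = 0.20.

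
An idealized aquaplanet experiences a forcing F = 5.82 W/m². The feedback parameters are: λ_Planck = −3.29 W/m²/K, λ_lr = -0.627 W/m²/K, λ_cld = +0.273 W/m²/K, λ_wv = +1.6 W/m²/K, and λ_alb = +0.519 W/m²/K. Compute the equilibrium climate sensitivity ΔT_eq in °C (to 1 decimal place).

Net feedback parameter λ = (−3.29) + (-0.627) + (+0.273) + (+1.6) + (+0.519) = -1.525 W/m²/K.
ΔT = −F/λ = −5.82/(-1.525) = 3.8 °C.

3.8 °C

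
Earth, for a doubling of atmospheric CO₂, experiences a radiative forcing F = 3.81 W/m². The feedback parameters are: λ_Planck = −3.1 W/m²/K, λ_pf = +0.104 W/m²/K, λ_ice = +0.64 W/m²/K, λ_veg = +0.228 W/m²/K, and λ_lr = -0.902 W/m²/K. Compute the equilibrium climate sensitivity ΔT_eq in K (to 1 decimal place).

1.3 K

Net feedback parameter λ = (−3.1) + (+0.104) + (+0.64) + (+0.228) + (-0.902) = -3.03 W/m²/K.
ΔT = −F/λ = −3.81/(-3.03) = 1.3 K.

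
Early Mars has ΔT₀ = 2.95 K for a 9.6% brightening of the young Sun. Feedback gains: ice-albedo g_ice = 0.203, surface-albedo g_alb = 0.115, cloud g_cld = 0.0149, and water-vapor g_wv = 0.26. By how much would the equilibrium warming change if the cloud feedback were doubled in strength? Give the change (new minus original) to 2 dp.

0.28 K

Original: g = 0.5929, ΔT = 2.95/(1−0.5929) = 7.2464 K.
With doubled cloud: g' = 0.6078, ΔT' = 2.95/(1−0.6078) = 7.5217 K.
Change = 7.5217 − 7.2464 = 0.28 K.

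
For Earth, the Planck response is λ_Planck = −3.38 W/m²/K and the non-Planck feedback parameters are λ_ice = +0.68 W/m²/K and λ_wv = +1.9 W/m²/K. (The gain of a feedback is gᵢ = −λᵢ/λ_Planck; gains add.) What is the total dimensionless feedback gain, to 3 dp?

0.763

Convert to gains: g_ice = 0.68/3.38 = 0.2012; g_wv = 1.9/3.38 = 0.5621.
Total gain g = 0.7633.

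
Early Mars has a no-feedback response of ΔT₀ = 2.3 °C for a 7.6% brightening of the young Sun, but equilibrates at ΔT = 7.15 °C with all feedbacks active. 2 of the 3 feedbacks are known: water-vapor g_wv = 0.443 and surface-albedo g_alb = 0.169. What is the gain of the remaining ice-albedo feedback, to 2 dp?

Amplification A = ΔT/ΔT₀ = 7.15/2.3 = 3.109.
Total gain g = 1 − 1/A = 1 − 1/3.109 = 0.6784.
Known gains sum to 0.443 + 0.169 = 0.612.
g_ice = 0.6784 − 0.612 = 0.07.

0.07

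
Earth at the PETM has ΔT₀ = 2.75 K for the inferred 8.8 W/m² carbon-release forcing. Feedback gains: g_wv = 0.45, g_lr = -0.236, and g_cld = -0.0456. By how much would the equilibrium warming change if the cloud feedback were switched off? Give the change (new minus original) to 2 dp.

0.19 K

Original: g = 0.1684, ΔT = 2.75/(1−0.1684) = 3.3069 K.
Without cloud: g' = 0.214, ΔT' = 2.75/(1−0.214) = 3.4987 K.
Change = 3.4987 − 3.3069 = 0.19 K.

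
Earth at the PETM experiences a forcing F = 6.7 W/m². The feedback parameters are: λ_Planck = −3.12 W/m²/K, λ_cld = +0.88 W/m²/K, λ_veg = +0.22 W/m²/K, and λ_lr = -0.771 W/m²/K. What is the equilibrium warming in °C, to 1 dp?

Net feedback parameter λ = (−3.12) + (+0.88) + (+0.22) + (-0.771) = -2.791 W/m²/K.
ΔT = −F/λ = −6.7/(-2.791) = 2.4 °C.

2.4 °C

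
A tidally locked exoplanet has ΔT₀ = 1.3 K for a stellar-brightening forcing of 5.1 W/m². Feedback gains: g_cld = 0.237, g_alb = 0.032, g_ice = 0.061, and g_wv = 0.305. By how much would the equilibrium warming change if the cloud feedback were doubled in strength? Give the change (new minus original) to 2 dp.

Original: g = 0.635, ΔT = 1.3/(1−0.635) = 3.5616 K.
With doubled cloud: g' = 0.872, ΔT' = 1.3/(1−0.872) = 10.1562 K.
Change = 10.1562 − 3.5616 = 6.59 K.

6.59 K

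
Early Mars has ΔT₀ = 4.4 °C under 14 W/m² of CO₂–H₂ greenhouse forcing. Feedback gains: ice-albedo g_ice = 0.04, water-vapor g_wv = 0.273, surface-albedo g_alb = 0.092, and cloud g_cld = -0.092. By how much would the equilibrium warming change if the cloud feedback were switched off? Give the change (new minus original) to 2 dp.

0.99 °C

Original: g = 0.313, ΔT = 4.4/(1−0.313) = 6.4047 °C.
Without cloud: g' = 0.405, ΔT' = 4.4/(1−0.405) = 7.3950 °C.
Change = 7.3950 − 6.4047 = 0.99 °C.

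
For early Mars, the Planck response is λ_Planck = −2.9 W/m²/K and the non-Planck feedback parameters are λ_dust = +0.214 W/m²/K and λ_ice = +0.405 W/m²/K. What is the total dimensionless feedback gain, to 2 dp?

0.21

Convert to gains: g_dust = 0.214/2.9 = 0.07379; g_ice = 0.405/2.9 = 0.1397.
Total gain g = 0.21349.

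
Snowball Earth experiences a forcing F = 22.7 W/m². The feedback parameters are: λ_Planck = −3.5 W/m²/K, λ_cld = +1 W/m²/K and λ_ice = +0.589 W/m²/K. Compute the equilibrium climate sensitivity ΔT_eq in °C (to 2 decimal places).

11.88 °C

Net feedback parameter λ = (−3.5) + (+1) + (+0.589) = -1.911 W/m²/K.
ΔT = −F/λ = −22.7/(-1.911) = 11.88 °C.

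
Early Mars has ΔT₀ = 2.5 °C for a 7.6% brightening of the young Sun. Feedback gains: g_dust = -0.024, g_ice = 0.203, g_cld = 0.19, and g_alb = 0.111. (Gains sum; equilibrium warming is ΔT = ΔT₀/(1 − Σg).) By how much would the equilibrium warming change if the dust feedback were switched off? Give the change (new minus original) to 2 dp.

0.23 °C

Original: g = 0.48, ΔT = 2.5/(1−0.48) = 4.8077 °C.
Without dust: g' = 0.504, ΔT' = 2.5/(1−0.504) = 5.0403 °C.
Change = 5.0403 − 4.8077 = 0.23 °C.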